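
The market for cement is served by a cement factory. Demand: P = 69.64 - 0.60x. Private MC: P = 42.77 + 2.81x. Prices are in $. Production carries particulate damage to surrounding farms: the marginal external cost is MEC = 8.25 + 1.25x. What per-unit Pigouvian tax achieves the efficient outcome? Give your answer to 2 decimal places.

tax = $13.24 per unit

Social marginal cost = private MC + MEC = 51.02 + 4.06x.
Set SMC = demand: 51.02 + 4.06x = 69.64 - 0.60x → x* = 3.9957.
The Pigouvian tax equals MEC at x*: 8.25 + 1.25×3.9957 = 13.2446.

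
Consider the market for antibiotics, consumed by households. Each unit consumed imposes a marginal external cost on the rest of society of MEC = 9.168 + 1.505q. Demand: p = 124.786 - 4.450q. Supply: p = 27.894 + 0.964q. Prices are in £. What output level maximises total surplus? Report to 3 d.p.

Social marginal benefit = demand − MEC = 115.618 - 5.955q.
Set SMB = MC: 115.618 - 5.955q = 27.894 + 0.964q → q* = 12.6787.

q* = 12.679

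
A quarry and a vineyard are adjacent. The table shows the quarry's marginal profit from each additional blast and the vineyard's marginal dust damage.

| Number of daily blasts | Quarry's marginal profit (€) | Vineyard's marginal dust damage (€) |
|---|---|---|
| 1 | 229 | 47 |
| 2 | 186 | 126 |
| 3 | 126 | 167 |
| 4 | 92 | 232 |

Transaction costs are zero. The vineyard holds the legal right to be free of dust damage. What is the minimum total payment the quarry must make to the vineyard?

€173

Efficient level: marginal profit ≥ marginal dust damage through level 2, so k* = 2.
With the vineyard holding the right, the quarry must at least compensate total damage at k*: 47 + 126 = 173.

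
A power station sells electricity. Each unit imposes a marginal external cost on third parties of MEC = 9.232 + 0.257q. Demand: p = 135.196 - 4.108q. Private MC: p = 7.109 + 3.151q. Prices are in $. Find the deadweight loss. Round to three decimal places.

DWL = $12.608

Market equilibrium (private): 7.109 + 3.151q = 135.196 - 4.108q → q_m = 17.6453.
Social marginal cost = private MC + MEC = 16.341 + 3.408q.
Set SMC = demand: 16.341 + 3.408q = 135.196 - 4.108q → q* = 15.8136.
The welfare-loss triangle has base |q_m − q*| and height MEC(q_m) (the vertical gap between SMC and demand is zero at q* and MEC at q_m).
DWL = ½ × 1.8317 × 13.7668 = 12.6083.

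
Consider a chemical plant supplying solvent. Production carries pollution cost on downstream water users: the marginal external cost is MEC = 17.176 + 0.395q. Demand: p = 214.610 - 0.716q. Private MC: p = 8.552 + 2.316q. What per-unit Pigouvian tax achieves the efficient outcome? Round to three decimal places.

tax = 38.947 per unit

Social marginal cost = private MC + MEC = 25.728 + 2.711q.
Set SMC = demand: 25.728 + 2.711q = 214.610 - 0.716q → q* = 55.1158.
The Pigouvian tax equals MEC at q*: 17.176 + 0.395×55.1158 = 38.9467.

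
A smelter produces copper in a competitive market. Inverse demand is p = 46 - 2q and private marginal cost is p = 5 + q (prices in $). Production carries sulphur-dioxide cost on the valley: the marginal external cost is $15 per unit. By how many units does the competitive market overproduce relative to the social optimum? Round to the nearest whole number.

5 units

Market equilibrium (private): 5 + q = 46 - 2q → q_m = 13.6667.
Social marginal cost = private MC + MEC = 20 + q.
Set SMC = demand: 20 + q = 46 - 2q → q* = 8.6667.
Gap = |13.6667 − 8.6667| = 5.0000.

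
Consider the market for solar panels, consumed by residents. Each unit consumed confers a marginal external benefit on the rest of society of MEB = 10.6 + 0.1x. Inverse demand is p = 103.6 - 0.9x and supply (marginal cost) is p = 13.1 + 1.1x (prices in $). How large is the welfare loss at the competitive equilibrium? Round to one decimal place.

DWL = $60.2

Market equilibrium (private): 13.1 + 1.1x = 103.6 - 0.9x → x_m = 45.2500.
Social marginal benefit = demand + MEB = 114.2 - 0.8x.
Set SMB = MC: 114.2 - 0.8x = 13.1 + 1.1x → x* = 53.2105.
Height of the DWL triangle at x_m is SMB(x_m) − MC(x_m) = MEB(x_m) = 15.1250.
DWL = ½ × 7.9605 × 15.1250 = 60.2013.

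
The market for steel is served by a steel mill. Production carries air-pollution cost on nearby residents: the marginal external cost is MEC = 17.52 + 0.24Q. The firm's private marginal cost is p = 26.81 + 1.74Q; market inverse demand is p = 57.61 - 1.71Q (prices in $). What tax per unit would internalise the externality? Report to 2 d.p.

Social marginal cost = private MC + MEC = 44.33 + 1.98Q.
Set SMC = demand: 44.33 + 1.98Q = 57.61 - 1.71Q → Q* = 3.5989.
The Pigouvian tax equals MEC at Q*: 17.52 + 0.24×3.5989 = 18.3837.

tax = $18.38 per unit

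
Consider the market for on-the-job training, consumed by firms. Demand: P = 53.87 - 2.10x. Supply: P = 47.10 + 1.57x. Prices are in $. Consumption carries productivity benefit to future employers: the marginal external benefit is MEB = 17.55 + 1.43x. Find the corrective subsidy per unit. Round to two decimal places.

Social marginal benefit = demand + MEB = 71.42 - 0.67x.
Set SMB = MC: 71.42 - 0.67x = 47.10 + 1.57x → x* = 10.8571.
The Pigouvian subsidy equals MEB at x*: 17.55 + 1.43×10.8571 = 33.0757.

subsidy = $33.08 per unit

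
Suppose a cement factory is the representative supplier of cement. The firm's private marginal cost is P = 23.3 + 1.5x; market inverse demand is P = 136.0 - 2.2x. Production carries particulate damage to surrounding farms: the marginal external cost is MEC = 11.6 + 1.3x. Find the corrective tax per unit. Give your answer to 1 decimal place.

tax = 37.9 per unit

Social marginal cost = private MC + MEC = 34.9 + 2.8x.
Set SMC = demand: 34.9 + 2.8x = 136.0 - 2.2x → x* = 20.2200.
The Pigouvian tax equals MEC at x*: 11.6 + 1.3×20.2200 = 37.8860.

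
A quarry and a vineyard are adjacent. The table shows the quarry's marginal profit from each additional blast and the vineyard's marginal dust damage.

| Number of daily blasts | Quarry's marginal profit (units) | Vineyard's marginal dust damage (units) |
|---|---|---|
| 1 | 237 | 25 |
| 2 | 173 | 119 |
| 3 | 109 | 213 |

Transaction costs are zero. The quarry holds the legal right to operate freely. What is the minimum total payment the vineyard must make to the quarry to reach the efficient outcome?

109

Left alone the quarry would choose level 3 (marginal profit stays positive).
Efficient level: k* = 2 (marginal profit ≥ marginal dust damage through 2).
The vineyard must at least cover the quarry's forgone profit from cutting 3→2: 109 = 109.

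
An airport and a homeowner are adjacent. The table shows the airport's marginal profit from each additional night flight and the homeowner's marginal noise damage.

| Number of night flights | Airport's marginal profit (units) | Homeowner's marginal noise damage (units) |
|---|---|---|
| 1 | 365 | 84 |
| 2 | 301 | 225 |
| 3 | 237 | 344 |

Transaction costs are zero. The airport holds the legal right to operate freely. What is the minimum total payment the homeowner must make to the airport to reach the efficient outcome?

Left alone the airport would choose level 3 (marginal profit stays positive).
Efficient level: k* = 2 (marginal profit ≥ marginal noise damage through 2).
The homeowner must at least cover the airport's forgone profit from cutting 3→2: 237 = 237.

237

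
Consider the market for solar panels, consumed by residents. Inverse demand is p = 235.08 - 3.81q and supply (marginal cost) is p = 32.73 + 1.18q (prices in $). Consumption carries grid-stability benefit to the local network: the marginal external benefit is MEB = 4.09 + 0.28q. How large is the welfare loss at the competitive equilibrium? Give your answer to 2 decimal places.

DWL = $25.32

Market equilibrium (private): 32.73 + 1.18q = 235.08 - 3.81q → q_m = 40.5511.
Social marginal benefit = demand + MEB = 239.17 - 3.53q.
Set SMB = MC: 239.17 - 3.53q = 32.73 + 1.18q → q* = 43.8301.
Height of the DWL triangle at q_m is SMB(q_m) − MC(q_m) = MEB(q_m) = 15.4443.
DWL = ½ × 3.2790 × 15.4443 = 25.3209.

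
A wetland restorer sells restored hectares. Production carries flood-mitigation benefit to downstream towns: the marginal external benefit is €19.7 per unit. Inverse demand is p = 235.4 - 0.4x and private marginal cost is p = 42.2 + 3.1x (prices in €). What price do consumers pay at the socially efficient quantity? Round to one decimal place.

Social marginal cost = private MC − MEB = 22.5 + 3.1x.
Set SMC = demand: 22.5 + 3.1x = 235.4 - 0.4x → x* = 60.8286.
Consumer price on the demand curve at x*: 235.4 − 0.4×60.8286 = 211.0686.

P = €211.1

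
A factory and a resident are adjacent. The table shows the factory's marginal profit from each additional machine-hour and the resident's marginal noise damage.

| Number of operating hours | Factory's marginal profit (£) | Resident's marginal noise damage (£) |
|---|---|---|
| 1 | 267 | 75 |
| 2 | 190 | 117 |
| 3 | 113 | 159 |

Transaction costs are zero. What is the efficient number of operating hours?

Bargaining reaches the level where marginal profit last exceeds marginal noise damage.
That holds through level 2 (190 ≥ 117) but not at 3 (113 < 159).

2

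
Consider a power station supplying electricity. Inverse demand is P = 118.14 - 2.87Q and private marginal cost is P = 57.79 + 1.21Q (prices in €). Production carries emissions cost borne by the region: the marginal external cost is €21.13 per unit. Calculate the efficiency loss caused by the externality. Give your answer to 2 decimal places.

Market equilibrium (private): 57.79 + 1.21Q = 118.14 - 2.87Q → Q_m = 14.7917.
Social marginal cost = private MC + MEC = 78.92 + 1.21Q.
Set SMC = demand: 78.92 + 1.21Q = 118.14 - 2.87Q → Q* = 9.6127.
The welfare-loss triangle has base |Q_m − Q*| and height MEC(Q_m) (the vertical gap between SMC and demand is zero at Q* and MEC at Q_m).
DWL = ½ × 5.1790 × 21.1300 = 54.7161.

DWL = €54.72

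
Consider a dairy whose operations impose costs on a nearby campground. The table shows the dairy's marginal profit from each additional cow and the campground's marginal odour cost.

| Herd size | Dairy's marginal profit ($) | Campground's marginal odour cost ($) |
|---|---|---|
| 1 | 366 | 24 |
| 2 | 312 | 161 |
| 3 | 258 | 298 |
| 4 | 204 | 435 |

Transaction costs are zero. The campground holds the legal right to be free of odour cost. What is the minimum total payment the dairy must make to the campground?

Efficient level: marginal profit ≥ marginal odour cost through level 2, so k* = 2.
With the campground holding the right, the dairy must at least compensate total damage at k*: 24 + 161 = 185.

$185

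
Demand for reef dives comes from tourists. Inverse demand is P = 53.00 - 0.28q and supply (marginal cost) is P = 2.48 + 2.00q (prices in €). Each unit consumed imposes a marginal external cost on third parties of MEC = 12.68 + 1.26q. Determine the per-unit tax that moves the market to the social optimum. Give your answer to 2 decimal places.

tax = €26.15 per unit

Social marginal benefit = demand − MEC = 40.32 - 1.54q.
Set SMB = MC: 40.32 - 1.54q = 2.48 + 2.00q → q* = 10.6893.
The Pigouvian tax equals MEC at q*: 12.68 + 1.26×10.6893 = 26.1485.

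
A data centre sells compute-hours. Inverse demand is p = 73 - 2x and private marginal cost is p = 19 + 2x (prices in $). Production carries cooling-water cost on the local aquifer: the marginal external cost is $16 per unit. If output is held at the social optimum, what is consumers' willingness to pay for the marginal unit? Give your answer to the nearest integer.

Social marginal cost = private MC + MEC = 35 + 2x.
Set SMC = demand: 35 + 2x = 73 - 2x → x* = 9.5000.
Consumer price on the demand curve at x*: 73 − 2×9.5000 = 54.0000.

P = $54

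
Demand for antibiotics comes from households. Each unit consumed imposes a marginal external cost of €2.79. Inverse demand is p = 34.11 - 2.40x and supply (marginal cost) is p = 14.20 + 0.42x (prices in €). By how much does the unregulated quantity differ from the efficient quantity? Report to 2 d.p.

0.99 units

Market equilibrium (private): 14.20 + 0.42x = 34.11 - 2.40x → x_m = 7.0603.
Social marginal benefit = demand − MEC = 31.32 - 2.40x.
Set SMB = MC: 31.32 - 2.40x = 14.20 + 0.42x → x* = 6.0709.
Gap = |7.0603 − 6.0709| = 0.9894.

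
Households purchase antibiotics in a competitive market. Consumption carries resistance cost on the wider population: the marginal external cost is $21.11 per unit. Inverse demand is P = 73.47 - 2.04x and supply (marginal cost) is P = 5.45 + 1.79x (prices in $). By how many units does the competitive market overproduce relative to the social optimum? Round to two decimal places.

5.51 units

Market equilibrium (private): 5.45 + 1.79x = 73.47 - 2.04x → x_m = 17.7598.
Social marginal benefit = demand − MEC = 52.36 - 2.04x.
Set SMB = MC: 52.36 - 2.04x = 5.45 + 1.79x → x* = 12.2480.
Gap = |17.7598 − 12.2480| = 5.5118.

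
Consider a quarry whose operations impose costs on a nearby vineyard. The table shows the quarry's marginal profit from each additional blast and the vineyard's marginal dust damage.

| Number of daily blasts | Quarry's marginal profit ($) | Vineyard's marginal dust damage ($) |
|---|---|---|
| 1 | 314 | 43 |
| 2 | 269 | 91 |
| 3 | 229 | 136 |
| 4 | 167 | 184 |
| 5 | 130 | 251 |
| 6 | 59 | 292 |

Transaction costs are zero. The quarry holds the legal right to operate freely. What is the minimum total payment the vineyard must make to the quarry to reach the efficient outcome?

Left alone the quarry would choose level 6 (marginal profit stays positive).
Efficient level: k* = 3 (marginal profit ≥ marginal dust damage through 3).
The vineyard must at least cover the quarry's forgone profit from cutting 6→3: 167 + 130 + 59 = 356.

$356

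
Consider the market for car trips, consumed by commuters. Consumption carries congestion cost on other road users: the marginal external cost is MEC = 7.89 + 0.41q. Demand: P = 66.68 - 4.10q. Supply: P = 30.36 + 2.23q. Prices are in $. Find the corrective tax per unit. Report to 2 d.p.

tax = $9.62 per unit

Social marginal benefit = demand − MEC = 58.79 - 4.51q.
Set SMB = MC: 58.79 - 4.51q = 30.36 + 2.23q → q* = 4.2181.
The Pigouvian tax equals MEC at q*: 7.89 + 0.41×4.2181 = 9.6194.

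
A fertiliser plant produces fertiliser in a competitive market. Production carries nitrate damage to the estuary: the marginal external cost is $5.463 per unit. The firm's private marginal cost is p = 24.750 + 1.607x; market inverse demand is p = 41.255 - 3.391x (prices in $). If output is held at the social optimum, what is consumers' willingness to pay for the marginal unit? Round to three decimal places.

Social marginal cost = private MC + MEC = 30.213 + 1.607x.
Set SMC = demand: 30.213 + 1.607x = 41.255 - 3.391x → x* = 2.2093.
Consumer price on the demand curve at x*: 41.255 − 3.391×2.2093 = 33.7633.

P = $33.763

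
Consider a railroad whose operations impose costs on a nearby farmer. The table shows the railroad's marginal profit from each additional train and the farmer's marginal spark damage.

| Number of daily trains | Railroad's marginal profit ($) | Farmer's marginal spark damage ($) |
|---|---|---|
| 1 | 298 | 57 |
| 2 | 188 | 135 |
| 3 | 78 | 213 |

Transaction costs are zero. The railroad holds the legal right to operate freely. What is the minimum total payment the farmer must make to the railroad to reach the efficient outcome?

Left alone the railroad would choose level 3 (marginal profit stays positive).
Efficient level: k* = 2 (marginal profit ≥ marginal spark damage through 2).
The farmer must at least cover the railroad's forgone profit from cutting 3→2: 78 = 78.

$78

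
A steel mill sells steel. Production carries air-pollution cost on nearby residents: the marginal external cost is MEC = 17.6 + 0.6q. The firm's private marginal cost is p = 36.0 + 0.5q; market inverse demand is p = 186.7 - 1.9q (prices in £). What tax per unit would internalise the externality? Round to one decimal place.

tax = £44.2 per unit

Social marginal cost = private MC + MEC = 53.6 + 1.1q.
Set SMC = demand: 53.6 + 1.1q = 186.7 - 1.9q → q* = 44.3667.
The Pigouvian tax equals MEC at q*: 17.6 + 0.6×44.3667 = 44.2200.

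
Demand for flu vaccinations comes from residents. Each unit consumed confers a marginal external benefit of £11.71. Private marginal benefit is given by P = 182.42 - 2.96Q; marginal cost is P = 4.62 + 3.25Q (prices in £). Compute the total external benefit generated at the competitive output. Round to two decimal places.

£335.27

Market equilibrium (private): 4.62 + 3.25Q = 182.42 - 2.96Q → Q_m = 28.6312.
Total external benefit = MEB × Q_m = 11.71 × 28.6312 = 335.2714.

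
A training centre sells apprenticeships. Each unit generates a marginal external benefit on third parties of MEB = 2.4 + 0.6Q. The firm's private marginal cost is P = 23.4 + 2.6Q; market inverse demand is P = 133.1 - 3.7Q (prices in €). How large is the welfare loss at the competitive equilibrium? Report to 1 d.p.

Market equilibrium (private): 23.4 + 2.6Q = 133.1 - 3.7Q → Q_m = 17.4127.
Social marginal cost = private MC − MEB = 21.0 + 2.0Q.
Set SMC = demand: 21.0 + 2.0Q = 133.1 - 3.7Q → Q* = 19.6667.
The welfare-loss triangle has base |Q_m − Q*| and height MEB(Q_m) (the vertical gap between SMC and demand is zero at Q* and MEB at Q_m).
DWL = ½ × 2.2540 × 12.8476 = 14.4792.

DWL = €14.5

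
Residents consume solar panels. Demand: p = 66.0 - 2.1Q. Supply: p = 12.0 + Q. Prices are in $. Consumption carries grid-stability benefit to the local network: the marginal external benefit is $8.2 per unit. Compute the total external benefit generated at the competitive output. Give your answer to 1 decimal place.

Market equilibrium (private): 12.0 + Q = 66.0 - 2.1Q → Q_m = 17.4194.
Total external benefit = MEB × Q_m = 8.2 × 17.4194 = 142.8391.

$142.8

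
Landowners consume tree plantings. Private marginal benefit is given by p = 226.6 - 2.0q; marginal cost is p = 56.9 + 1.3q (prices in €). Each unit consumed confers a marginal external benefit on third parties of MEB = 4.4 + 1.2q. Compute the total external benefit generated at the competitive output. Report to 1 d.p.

€1812.9

Market equilibrium (private): 56.9 + 1.3q = 226.6 - 2.0q → q_m = 51.4242.
Total external benefit = ∫₀^{q_m} (4.4 + 1.2q) dq = 4.4×51.4242 + ½×1.2×51.4242² = 1812.9355.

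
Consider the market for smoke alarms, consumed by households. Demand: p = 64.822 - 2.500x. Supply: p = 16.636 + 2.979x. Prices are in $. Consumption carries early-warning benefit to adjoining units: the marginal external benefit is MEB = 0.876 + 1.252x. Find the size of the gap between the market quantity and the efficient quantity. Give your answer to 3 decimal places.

2.812 units

Market equilibrium (private): 16.636 + 2.979x = 64.822 - 2.500x → x_m = 8.7947.
Social marginal benefit = demand + MEB = 65.698 - 1.248x.
Set SMB = MC: 65.698 - 1.248x = 16.636 + 2.979x → x* = 11.6068.
Gap = |8.7947 − 11.6068| = 2.8121.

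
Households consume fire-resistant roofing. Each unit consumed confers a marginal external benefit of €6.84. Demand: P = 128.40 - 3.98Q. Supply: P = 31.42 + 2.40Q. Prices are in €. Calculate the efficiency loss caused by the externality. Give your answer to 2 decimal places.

DWL = €3.67

Market equilibrium (private): 31.42 + 2.40Q = 128.40 - 3.98Q → Q_m = 15.2006.
Social marginal benefit = demand + MEB = 135.24 - 3.98Q.
Set SMB = MC: 135.24 - 3.98Q = 31.42 + 2.40Q → Q* = 16.2727.
Height of the DWL triangle at Q_m is SMB(Q_m) − MC(Q_m) = MEB(Q_m) = 6.8400.
DWL = ½ × 1.0721 × 6.8400 = 3.6666.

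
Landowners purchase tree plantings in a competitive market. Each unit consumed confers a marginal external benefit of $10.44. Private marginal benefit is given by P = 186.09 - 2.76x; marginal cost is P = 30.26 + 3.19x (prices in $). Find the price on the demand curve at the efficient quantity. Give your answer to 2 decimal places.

P = $108.96

Social marginal benefit = demand + MEB = 196.53 - 2.76x.
Set SMB = MC: 196.53 - 2.76x = 30.26 + 3.19x → x* = 27.9445.
Consumer price on the demand curve at x*: 186.09 − 2.76×27.9445 = 108.9632.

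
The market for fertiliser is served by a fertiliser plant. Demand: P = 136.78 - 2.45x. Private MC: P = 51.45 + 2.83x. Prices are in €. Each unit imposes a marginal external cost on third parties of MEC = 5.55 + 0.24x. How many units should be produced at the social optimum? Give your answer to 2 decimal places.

x* = 14.45

Social marginal cost = private MC + MEC = 57.00 + 3.07x.
Set SMC = demand: 57.00 + 3.07x = 136.78 - 2.45x → x* = 14.4529.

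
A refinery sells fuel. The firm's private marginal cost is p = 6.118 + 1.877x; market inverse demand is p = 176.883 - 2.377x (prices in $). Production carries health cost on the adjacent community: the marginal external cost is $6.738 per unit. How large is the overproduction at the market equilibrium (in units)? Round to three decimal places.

Market equilibrium (private): 6.118 + 1.877x = 176.883 - 2.377x → x_m = 40.1422.
Social marginal cost = private MC + MEC = 12.856 + 1.877x.
Set SMC = demand: 12.856 + 1.877x = 176.883 - 2.377x → x* = 38.5583.
Gap = |40.1422 − 38.5583| = 1.5839.

1.584 units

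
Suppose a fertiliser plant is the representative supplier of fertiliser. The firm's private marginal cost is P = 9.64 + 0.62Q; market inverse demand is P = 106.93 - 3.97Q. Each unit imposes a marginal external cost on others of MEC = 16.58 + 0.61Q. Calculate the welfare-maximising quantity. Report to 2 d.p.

Q* = 15.52

Social marginal cost = private MC + MEC = 26.22 + 1.23Q.
Set SMC = demand: 26.22 + 1.23Q = 106.93 - 3.97Q → Q* = 15.5212.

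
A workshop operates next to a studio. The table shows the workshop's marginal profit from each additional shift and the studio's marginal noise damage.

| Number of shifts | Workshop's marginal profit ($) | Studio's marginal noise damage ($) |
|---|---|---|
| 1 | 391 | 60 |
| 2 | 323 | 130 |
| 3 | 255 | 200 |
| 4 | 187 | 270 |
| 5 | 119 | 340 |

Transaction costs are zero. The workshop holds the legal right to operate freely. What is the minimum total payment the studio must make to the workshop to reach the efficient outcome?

Left alone the workshop would choose level 5 (marginal profit stays positive).
Efficient level: k* = 3 (marginal profit ≥ marginal noise damage through 3).
The studio must at least cover the workshop's forgone profit from cutting 5→3: 187 + 119 = 306.

$306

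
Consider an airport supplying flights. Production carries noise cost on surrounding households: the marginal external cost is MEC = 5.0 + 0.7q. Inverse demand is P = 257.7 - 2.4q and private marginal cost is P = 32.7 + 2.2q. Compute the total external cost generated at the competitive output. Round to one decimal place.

Market equilibrium (private): 32.7 + 2.2q = 257.7 - 2.4q → q_m = 48.9130.
Total external cost = ∫₀^{q_m} (5.0 + 0.7q) dq = 5.0×48.9130 + ½×0.7×48.9130² = 1081.9335.

1081.9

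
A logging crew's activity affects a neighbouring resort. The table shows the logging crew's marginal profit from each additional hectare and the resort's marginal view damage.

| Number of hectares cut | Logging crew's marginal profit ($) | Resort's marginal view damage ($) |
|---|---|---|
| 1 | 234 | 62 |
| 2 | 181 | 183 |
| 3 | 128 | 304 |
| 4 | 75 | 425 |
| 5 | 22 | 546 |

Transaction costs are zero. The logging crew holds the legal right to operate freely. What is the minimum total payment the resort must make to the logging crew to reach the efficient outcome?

$406

Left alone the logging crew would choose level 5 (marginal profit stays positive).
Efficient level: k* = 1 (marginal profit ≥ marginal view damage through 1).
The resort must at least cover the logging crew's forgone profit from cutting 5→1: 181 + 128 + 75 + 22 = 406.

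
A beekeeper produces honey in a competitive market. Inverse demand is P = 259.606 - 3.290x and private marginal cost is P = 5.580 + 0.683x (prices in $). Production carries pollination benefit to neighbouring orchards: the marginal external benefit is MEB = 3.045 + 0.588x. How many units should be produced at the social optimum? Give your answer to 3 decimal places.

x* = 75.944

Social marginal cost = private MC − MEB = 2.535 + 0.095x.
Set SMC = demand: 2.535 + 0.095x = 259.606 - 3.290x → x* = 75.9442.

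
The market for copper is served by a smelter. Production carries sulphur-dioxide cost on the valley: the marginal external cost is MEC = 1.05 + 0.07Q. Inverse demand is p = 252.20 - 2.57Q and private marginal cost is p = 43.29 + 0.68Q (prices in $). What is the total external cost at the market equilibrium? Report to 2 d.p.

Market equilibrium (private): 43.29 + 0.68Q = 252.20 - 2.57Q → Q_m = 64.2800.
Total external cost = ∫₀^{Q_m} (1.05 + 0.07Q) dQ = 1.05×64.2800 + ½×0.07×64.2800² = 212.1111.

$212.11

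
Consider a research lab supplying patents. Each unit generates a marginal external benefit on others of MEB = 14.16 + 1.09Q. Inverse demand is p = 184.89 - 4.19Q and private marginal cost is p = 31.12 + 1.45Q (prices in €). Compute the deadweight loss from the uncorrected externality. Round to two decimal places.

Market equilibrium (private): 31.12 + 1.45Q = 184.89 - 4.19Q → Q_m = 27.2642.
Social marginal cost = private MC − MEB = 16.96 + 0.36Q.
Set SMC = demand: 16.96 + 0.36Q = 184.89 - 4.19Q → Q* = 36.9077.
The loss is the area between SMC and demand from Q* to Q_m; with linear curves that's a triangle of height MEB(Q_m).
DWL = ½ × 9.6435 × 43.8780 = 211.5687.

DWL = €211.57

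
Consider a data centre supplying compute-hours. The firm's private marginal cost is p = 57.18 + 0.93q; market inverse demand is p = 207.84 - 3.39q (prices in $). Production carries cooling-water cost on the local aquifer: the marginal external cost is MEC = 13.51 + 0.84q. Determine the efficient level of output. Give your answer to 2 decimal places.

Social marginal cost = private MC + MEC = 70.69 + 1.77q.
Set SMC = demand: 70.69 + 1.77q = 207.84 - 3.39q → q* = 26.5795.

q* = 26.58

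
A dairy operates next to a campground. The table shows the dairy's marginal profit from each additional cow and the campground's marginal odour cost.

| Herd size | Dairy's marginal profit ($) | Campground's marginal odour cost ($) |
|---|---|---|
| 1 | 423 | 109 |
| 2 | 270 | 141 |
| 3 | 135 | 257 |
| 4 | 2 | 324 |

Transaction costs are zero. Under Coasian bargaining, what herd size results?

Bargaining reaches the level where marginal profit last exceeds marginal odour cost.
That holds through level 2 (270 ≥ 141) but not at 3 (135 < 257).

2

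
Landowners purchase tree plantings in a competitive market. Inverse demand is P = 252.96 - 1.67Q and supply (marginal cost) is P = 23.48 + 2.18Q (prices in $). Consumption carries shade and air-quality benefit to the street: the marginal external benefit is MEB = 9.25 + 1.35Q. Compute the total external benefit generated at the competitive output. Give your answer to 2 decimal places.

$2949.47

Market equilibrium (private): 23.48 + 2.18Q = 252.96 - 1.67Q → Q_m = 59.6052.
Total external benefit = ∫₀^{Q_m} (9.25 + 1.35Q) dQ = 9.25×59.6052 + ½×1.35×59.6052² = 2949.4745.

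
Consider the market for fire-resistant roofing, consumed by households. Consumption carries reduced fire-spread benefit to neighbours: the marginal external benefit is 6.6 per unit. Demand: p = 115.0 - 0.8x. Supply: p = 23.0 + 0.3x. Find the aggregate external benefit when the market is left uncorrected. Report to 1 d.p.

552.0

Market equilibrium (private): 23.0 + 0.3x = 115.0 - 0.8x → x_m = 83.6364.
Total external benefit = MEB × x_m = 6.6 × 83.6364 = 552.0002.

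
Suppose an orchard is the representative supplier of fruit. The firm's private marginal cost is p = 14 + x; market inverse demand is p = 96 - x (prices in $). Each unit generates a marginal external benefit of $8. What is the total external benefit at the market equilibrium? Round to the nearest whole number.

$328

Market equilibrium (private): 14 + x = 96 - x → x_m = 41.0000.
Total external benefit = MEB × x_m = 8 × 41.0000 = 328.0000.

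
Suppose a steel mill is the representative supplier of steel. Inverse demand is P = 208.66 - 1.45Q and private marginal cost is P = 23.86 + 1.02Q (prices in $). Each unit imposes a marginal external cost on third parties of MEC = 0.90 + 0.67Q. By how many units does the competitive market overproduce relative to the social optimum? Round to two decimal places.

Market equilibrium (private): 23.86 + 1.02Q = 208.66 - 1.45Q → Q_m = 74.8178.
Social marginal cost = private MC + MEC = 24.76 + 1.69Q.
Set SMC = demand: 24.76 + 1.69Q = 208.66 - 1.45Q → Q* = 58.5669.
Gap = |74.8178 − 58.5669| = 16.2509.

16.25 units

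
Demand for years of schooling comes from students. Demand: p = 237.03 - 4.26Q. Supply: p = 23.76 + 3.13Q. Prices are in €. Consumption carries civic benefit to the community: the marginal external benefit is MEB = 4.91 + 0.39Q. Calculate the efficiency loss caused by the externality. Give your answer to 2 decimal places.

Market equilibrium (private): 23.76 + 3.13Q = 237.03 - 4.26Q → Q_m = 28.8593.
Social marginal benefit = demand + MEB = 241.94 - 3.87Q.
Set SMB = MC: 241.94 - 3.87Q = 23.76 + 3.13Q → Q* = 31.1686.
Between Q* and Q_m the wedge SMB − MC runs linearly from 0 to MEB(Q_m), so the loss is a triangle.
DWL = ½ × 2.3093 × 16.1651 = 18.6650.

DWL = €18.67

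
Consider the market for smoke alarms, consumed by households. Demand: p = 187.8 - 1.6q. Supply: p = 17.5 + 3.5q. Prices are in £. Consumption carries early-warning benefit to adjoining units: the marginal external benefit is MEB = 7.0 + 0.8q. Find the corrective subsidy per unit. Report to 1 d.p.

subsidy = £40.0 per unit

Social marginal benefit = demand + MEB = 194.8 - 0.8q.
Set SMB = MC: 194.8 - 0.8q = 17.5 + 3.5q → q* = 41.2326.
The Pigouvian subsidy equals MEB at q*: 7.0 + 0.8×41.2326 = 39.9861.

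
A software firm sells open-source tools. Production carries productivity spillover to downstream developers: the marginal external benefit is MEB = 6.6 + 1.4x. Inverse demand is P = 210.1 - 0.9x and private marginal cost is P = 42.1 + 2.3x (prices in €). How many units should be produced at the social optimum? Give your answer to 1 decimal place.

x* = 97.0

Social marginal cost = private MC − MEB = 35.5 + 0.9x.
Set SMC = demand: 35.5 + 0.9x = 210.1 - 0.9x → x* = 97.0000.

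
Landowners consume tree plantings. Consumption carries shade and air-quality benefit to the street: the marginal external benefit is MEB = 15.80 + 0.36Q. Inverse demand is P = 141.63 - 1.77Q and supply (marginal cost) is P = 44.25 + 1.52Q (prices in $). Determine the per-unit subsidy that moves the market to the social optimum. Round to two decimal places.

Social marginal benefit = demand + MEB = 157.43 - 1.41Q.
Set SMB = MC: 157.43 - 1.41Q = 44.25 + 1.52Q → Q* = 38.6280.
The Pigouvian subsidy equals MEB at Q*: 15.80 + 0.36×38.6280 = 29.7061.

subsidy = $29.71 per unit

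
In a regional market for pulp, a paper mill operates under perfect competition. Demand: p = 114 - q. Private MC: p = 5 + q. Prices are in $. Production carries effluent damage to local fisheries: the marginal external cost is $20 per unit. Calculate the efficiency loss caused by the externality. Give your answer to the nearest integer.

DWL = $100

Market equilibrium (private): 5 + q = 114 - q → q_m = 54.5000.
Social marginal cost = private MC + MEC = 25 + q.
Set SMC = demand: 25 + q = 114 - q → q* = 44.5000.
Height of the DWL triangle at q_m is SMC(q_m) − demand(q_m) = MEC(q_m) = 20.0000.
DWL = ½ × 10.0000 × 20.0000 = 100.0000.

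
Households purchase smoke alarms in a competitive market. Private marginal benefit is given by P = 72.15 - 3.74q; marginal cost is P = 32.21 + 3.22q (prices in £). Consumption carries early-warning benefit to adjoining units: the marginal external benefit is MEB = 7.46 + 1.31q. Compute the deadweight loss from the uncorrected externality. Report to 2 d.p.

DWL = £19.85

Market equilibrium (private): 32.21 + 3.22q = 72.15 - 3.74q → q_m = 5.7385.
Social marginal benefit = demand + MEB = 79.61 - 2.43q.
Set SMB = MC: 79.61 - 2.43q = 32.21 + 3.22q → q* = 8.3894.
Height of the DWL triangle at q_m is SMB(q_m) − MC(q_m) = MEB(q_m) = 14.9774.
DWL = ½ × 2.6509 × 14.9774 = 19.8518.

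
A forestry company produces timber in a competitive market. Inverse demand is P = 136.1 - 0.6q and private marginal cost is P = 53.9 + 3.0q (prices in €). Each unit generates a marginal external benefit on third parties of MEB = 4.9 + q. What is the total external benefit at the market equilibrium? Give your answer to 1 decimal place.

€372.6

Market equilibrium (private): 53.9 + 3.0q = 136.1 - 0.6q → q_m = 22.8333.
Total external benefit = ∫₀^{q_m} (4.9 + 1.0q) dq = 4.9×22.8333 + ½×1.0×22.8333² = 372.5630.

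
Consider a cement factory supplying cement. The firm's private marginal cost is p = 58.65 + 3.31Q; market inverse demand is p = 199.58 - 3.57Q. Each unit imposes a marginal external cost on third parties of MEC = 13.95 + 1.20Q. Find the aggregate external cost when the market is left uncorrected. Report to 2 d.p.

537.51

Market equilibrium (private): 58.65 + 3.31Q = 199.58 - 3.57Q → Q_m = 20.4840.
Total external cost = ∫₀^{Q_m} (13.95 + 1.20Q) dQ = 13.95×20.4840 + ½×1.20×20.4840² = 537.5084.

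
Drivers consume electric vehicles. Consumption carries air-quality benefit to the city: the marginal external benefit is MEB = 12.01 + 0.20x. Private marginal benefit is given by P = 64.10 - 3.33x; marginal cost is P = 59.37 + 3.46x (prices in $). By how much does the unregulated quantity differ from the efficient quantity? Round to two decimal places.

Market equilibrium (private): 59.37 + 3.46x = 64.10 - 3.33x → x_m = 0.6966.
Social marginal benefit = demand + MEB = 76.11 - 3.13x.
Set SMB = MC: 76.11 - 3.13x = 59.37 + 3.46x → x* = 2.5402.
Gap = |0.6966 − 2.5402| = 1.8436.

1.84 units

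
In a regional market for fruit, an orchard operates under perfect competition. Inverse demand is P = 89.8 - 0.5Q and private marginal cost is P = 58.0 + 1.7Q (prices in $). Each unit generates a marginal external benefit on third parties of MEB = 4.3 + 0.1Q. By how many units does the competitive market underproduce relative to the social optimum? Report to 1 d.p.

Market equilibrium (private): 58.0 + 1.7Q = 89.8 - 0.5Q → Q_m = 14.4545.
Social marginal cost = private MC − MEB = 53.7 + 1.6Q.
Set SMC = demand: 53.7 + 1.6Q = 89.8 - 0.5Q → Q* = 17.1905.
Gap = |14.4545 − 17.1905| = 2.7360.

2.7 units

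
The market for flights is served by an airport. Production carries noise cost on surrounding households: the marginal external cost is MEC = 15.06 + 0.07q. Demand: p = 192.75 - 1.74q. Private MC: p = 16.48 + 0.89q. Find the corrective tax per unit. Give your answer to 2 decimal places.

Social marginal cost = private MC + MEC = 31.54 + 0.96q.
Set SMC = demand: 31.54 + 0.96q = 192.75 - 1.74q → q* = 59.7074.
The Pigouvian tax equals MEC at q*: 15.06 + 0.07×59.7074 = 19.2395.

tax = 19.24 per unit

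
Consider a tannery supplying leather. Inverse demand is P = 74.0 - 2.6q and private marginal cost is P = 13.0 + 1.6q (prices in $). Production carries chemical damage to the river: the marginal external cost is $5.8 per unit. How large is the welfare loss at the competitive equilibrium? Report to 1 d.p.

DWL = $4.0

Market equilibrium (private): 13.0 + 1.6q = 74.0 - 2.6q → q_m = 14.5238.
Social marginal cost = private MC + MEC = 18.8 + 1.6q.
Set SMC = demand: 18.8 + 1.6q = 74.0 - 2.6q → q* = 13.1429.
Between q* and q_m the wedge SMC − demand runs linearly from 0 to MEC(q_m), so the loss is a triangle.
DWL = ½ × 1.3809 × 5.8000 = 4.0046.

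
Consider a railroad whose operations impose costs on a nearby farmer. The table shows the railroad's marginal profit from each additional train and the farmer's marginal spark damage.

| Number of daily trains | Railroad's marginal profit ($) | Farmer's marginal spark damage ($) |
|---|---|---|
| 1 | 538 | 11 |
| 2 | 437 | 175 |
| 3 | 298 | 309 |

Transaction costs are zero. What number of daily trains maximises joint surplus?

2

Bargaining reaches the level where marginal profit last exceeds marginal spark damage.
That holds through level 2 (437 ≥ 175) but not at 3 (298 < 309).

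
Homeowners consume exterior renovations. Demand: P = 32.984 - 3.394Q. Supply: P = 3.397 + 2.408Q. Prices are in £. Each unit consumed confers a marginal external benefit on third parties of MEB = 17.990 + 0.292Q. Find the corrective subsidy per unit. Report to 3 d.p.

subsidy = £20.511 per unit

Social marginal benefit = demand + MEB = 50.974 - 3.102Q.
Set SMB = MC: 50.974 - 3.102Q = 3.397 + 2.408Q → Q* = 8.6347.
The Pigouvian subsidy equals MEB at Q*: 17.990 + 0.292×8.6347 = 20.5113.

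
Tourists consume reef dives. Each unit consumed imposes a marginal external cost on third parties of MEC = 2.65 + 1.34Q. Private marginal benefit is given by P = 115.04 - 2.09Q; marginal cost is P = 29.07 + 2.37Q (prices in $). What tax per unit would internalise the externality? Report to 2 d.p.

Social marginal benefit = demand − MEC = 112.39 - 3.43Q.
Set SMB = MC: 112.39 - 3.43Q = 29.07 + 2.37Q → Q* = 14.3655.
The Pigouvian tax equals MEC at Q*: 2.65 + 1.34×14.3655 = 21.8998.

tax = $21.90 per unit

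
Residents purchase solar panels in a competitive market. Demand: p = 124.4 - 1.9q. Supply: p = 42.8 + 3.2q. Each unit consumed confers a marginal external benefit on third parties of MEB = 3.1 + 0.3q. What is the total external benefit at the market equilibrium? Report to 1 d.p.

88.0

Market equilibrium (private): 42.8 + 3.2q = 124.4 - 1.9q → q_m = 16.0000.
Total external benefit = ∫₀^{q_m} (3.1 + 0.3q) dq = 3.1×16.0000 + ½×0.3×16.0000² = 88.0000.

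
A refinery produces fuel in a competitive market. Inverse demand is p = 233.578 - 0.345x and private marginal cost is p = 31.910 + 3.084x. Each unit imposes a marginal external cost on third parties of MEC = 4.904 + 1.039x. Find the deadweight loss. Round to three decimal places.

DWL = 487.617

Market equilibrium (private): 31.910 + 3.084x = 233.578 - 0.345x → x_m = 58.8125.
Social marginal cost = private MC + MEC = 36.814 + 4.123x.
Set SMC = demand: 36.814 + 4.123x = 233.578 - 0.345x → x* = 44.0385.
Between x* and x_m the wedge SMC − demand runs linearly from 0 to MEC(x_m), so the loss is a triangle.
DWL = ½ × 14.7740 × 66.0102 = 487.6173.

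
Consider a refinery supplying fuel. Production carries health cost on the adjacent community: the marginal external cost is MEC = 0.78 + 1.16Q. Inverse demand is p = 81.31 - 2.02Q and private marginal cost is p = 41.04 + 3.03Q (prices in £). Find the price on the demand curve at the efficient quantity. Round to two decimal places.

Social marginal cost = private MC + MEC = 41.82 + 4.19Q.
Set SMC = demand: 41.82 + 4.19Q = 81.31 - 2.02Q → Q* = 6.3591.
Consumer price on the demand curve at Q*: 81.31 − 2.02×6.3591 = 68.4646.

P = £68.46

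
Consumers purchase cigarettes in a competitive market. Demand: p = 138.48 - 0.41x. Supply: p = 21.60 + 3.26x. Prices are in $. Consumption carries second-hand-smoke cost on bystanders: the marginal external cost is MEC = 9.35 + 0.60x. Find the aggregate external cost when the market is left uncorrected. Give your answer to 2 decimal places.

Market equilibrium (private): 21.60 + 3.26x = 138.48 - 0.41x → x_m = 31.8474.
Total external cost = ∫₀^{x_m} (9.35 + 0.60x) dx = 9.35×31.8474 + ½×0.60×31.8474² = 602.0503.

$602.05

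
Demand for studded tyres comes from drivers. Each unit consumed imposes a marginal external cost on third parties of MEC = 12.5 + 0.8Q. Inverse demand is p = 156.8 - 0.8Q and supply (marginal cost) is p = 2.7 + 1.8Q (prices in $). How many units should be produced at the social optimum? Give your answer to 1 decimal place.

Social marginal benefit = demand − MEC = 144.3 - 1.6Q.
Set SMB = MC: 144.3 - 1.6Q = 2.7 + 1.8Q → Q* = 41.6471.

Q* = 41.6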